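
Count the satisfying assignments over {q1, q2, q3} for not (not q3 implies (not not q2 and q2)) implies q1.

7

Initial set: {(not (not q3 implies (not not q2 and q2)) implies q1)}.
(not (not q3 implies (not not q2 and q2)) implies q1): β-rule — branch into not not (not q3 implies (not not q2 and q2))  //  q1.
  branch 1 (add not not (not q3 implies (not not q2 and q2))):
    not not (not q3 implies (not not q2 and q2)): β-rule — branch into not not q3  //  (not not q2 and q2).
      branch 1.1 (add not not q3):
        ○ open, literals {q3=1}.
      branch 1.2 (add (not not q2 and q2)):
        (not not q2 and q2): α-rule — add not not q2, q2.
        not not q2: drop double negation, giving q2.
        ○ open, literals {q2=1}.
  branch 2 (add q1):
    ○ open, literals {q1=1}.
0 branches closed, 3 open.
Each open branch fixes some atoms; the unmentioned ones are free. Counting distinct full assignments: branch {q3=1} (q1, q2) contributes 4 new; branch {q2=1} (q1, q3) contributes 2 new; branch {q1=1} (q2, q3) contributes 1 new. Total: 7.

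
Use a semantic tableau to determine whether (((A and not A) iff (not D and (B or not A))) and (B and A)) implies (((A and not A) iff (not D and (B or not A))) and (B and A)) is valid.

Assume the negation and expand:
Initial set: {not ((((A and not A) iff (not D and (B or not A))) and (B and A)) implies (((A and not A) iff (not D and (B or not A))) and (B and A)))}.
not ((((A and not A) iff (not D and (B or not A))) and (B and A)) implies (((A and not A) iff (not D and (B or not A))) and (B and A))): α-rule — add (((A and not A) iff (not D and (B or not A))) and (B and A)), not (((A and not A) iff (not D and (B or not A))) and (B and A)).
(((A and not A) iff (not D and (B or not A))) and (B and A)): α-rule — add ((A and not A) iff (not D and (B or not A))), (B and A).
(B and A): α-rule — add B, A.
not (((A and not A) iff (not D and (B or not A))) and (B and A)): β-rule — branch into not ((A and not A) iff (not D and (B or not A)))  //  not (B and A).
  branch 1 (add not ((A and not A) iff (not D and (B or not A)))):
    ((A and not A) iff (not D and (B or not A))): β-rule — branch into (A and not A), (not D and (B or not A))  //  not (A and not A), not (not D and (B or not A)).
      branch 1.1 (add (A and not A), (not D and (B or not A))):
        (A and not A): α-rule — add A, not A.
        × closes — contains both A and not A.
      branch 1.2 (add not (A and not A), not (not D and (B or not A))):
        not ((A and not A) iff (not D and (B or not A))): β-rule — branch into (A and not A), not (not D and (B or not A))  //  not (A and not A), (not D and (B or not A)).
          branch 1.2.1 (add (A and not A), not (not D and (B or not A))):
            (A and not A): α-rule — add A, not A.
            × closes — contains both A and not A.
          branch 1.2.2 (add not (A and not A), (not D and (B or not A))):
            (not D and (B or not A)): α-rule — add not D, (B or not A).
            not (A and not A): β-rule — branch into not A  //  not not A.
              branch 1.2.2.1 (add not A):
                × closes — contains both A and not A.
              branch 1.2.2.2 (add not not A):
                not (not D and (B or not A)): β-rule — branch into not not D  //  not (B or not A).
                  branch 1.2.2.2.1 (add not not D):
                    × closes — contains both D and not D.
                  branch 1.2.2.2.2 (add not (B or not A)):
                    not (B or not A): α-rule — add not B, not not A.
                    × closes — contains both B and not B.
  branch 2 (add not (B and A)):
    ((A and not A) iff (not D and (B or not A))): β-rule — branch into (A and not A), (not D and (B or not A))  //  not (A and not A), not (not D and (B or not A)).
      branch 2.1 (add (A and not A), (not D and (B or not A))):
        (A and not A): α-rule — add A, not A.
        × closes — contains both A and not A.
      branch 2.2 (add not (A and not A), not (not D and (B or not A))):
        not (B and A): β-rule — branch into not B  //  not A.
          branch 2.2.1 (add not B):
            × closes — contains both B and not B.
          branch 2.2.2 (add not A):
            × closes — contains both A and not A.
All 8 branches close.
Every branch closed, so the negation is unsatisfiable and the formula is valid.

Valid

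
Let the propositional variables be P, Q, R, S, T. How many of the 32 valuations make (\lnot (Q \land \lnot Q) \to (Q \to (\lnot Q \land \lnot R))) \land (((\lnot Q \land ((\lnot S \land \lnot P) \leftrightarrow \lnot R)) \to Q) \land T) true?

Initial set: {T ((\lnot (Q \land \lnot Q) \to (Q \to (\lnot Q \land \lnot R))) \land (((\lnot Q \land ((\lnot S \land \lnot P) \leftrightarrow \lnot R)) \to Q) \land T))}.
T ((\lnot (Q \land \lnot Q) \to (Q \to (\lnot Q \land \lnot R))) \land (((\lnot Q \land ((\lnot S \land \lnot P) \leftrightarrow \lnot R)) \to Q) \land T)): α-rule — add T (\lnot (Q \land \lnot Q) \to (Q \to (\lnot Q \land \lnot R))), T (((\lnot Q \land ((\lnot S \land \lnot P) \leftrightarrow \lnot R)) \to Q) \land T).
T (((\lnot Q \land ((\lnot S \land \lnot P) \leftrightarrow \lnot R)) \to Q) \land T): α-rule — add T ((\lnot Q \land ((\lnot S \land \lnot P) \leftrightarrow \lnot R)) \to Q), T T.
T (\lnot (Q \land \lnot Q) \to (Q \to (\lnot Q \land \lnot R))): β-rule — branch into F \lnot (Q \land \lnot Q)  //  T (Q \to (\lnot Q \land \lnot R)).
  branch 1 (add F \lnot (Q \land \lnot Q)):
    F \lnot (Q \land \lnot Q): α-rule — add T Q, T \lnot Q.
    × closes — contains both Q and \lnot Q.
  branch 2 (add T (Q \to (\lnot Q \land \lnot R))):
    T ((\lnot Q \land ((\lnot S \land \lnot P) \leftrightarrow \lnot R)) \to Q): β-rule — branch into F (\lnot Q \land ((\lnot S \land \lnot P) \leftrightarrow \lnot R))  //  T Q.
      branch 2.1 (add F (\lnot Q \land ((\lnot S \land \lnot P) \leftrightarrow \lnot R))):
        T (Q \to (\lnot Q \land \lnot R)): β-rule — branch into F Q  //  T (\lnot Q \land \lnot R).
          branch 2.1.1 (add F Q):
            F (\lnot Q \land ((\lnot S \land \lnot P) \leftrightarrow \lnot R)): β-rule — branch into F \lnot Q  //  F ((\lnot S \land \lnot P) \leftrightarrow \lnot R).
              branch 2.1.1.1 (add F \lnot Q):
                × closes — contains both Q and \lnot Q.
              branch 2.1.1.2 (add F ((\lnot S \land \lnot P) \leftrightarrow \lnot R)):
                F ((\lnot S \land \lnot P) \leftrightarrow \lnot R): β-rule — branch into T (\lnot S \land \lnot P), F \lnot R  //  F (\lnot S \land \lnot P), T \lnot R.
                  branch 2.1.1.2.1 (add T (\lnot S \land \lnot P), F \lnot R):
                    T (\lnot S \land \lnot P): α-rule — add T \lnot S, T \lnot P.
                    ○ open, literals {P=false, Q=false, R=true, S=false, T=true}.
                  branch 2.1.1.2.2 (add F (\lnot S \land \lnot P), T \lnot R):
                    F (\lnot S \land \lnot P): β-rule — branch into F \lnot S  //  F \lnot P.
                      branch 2.1.1.2.2.1 (add F \lnot S):
                        ○ open, literals {Q=false, R=false, S=true, T=true}.
                      branch 2.1.1.2.2.2 (add F \lnot P):
                        ○ open, literals {P=true, Q=false, R=false, T=true}.
          branch 2.1.2 (add T (\lnot Q \land \lnot R)):
            T (\lnot Q \land \lnot R): α-rule — add T \lnot Q, T \lnot R.
            F (\lnot Q \land ((\lnot S \land \lnot P) \leftrightarrow \lnot R)): β-rule — branch into F \lnot Q  //  F ((\lnot S \land \lnot P) \leftrightarrow \lnot R).
              branch 2.1.2.1 (add F \lnot Q):
                × closes — contains both Q and \lnot Q.
              branch 2.1.2.2 (add F ((\lnot S \land \lnot P) \leftrightarrow \lnot R)):
                F ((\lnot S \land \lnot P) \leftrightarrow \lnot R): β-rule — branch into T (\lnot S \land \lnot P), F \lnot R  //  F (\lnot S \land \lnot P), T \lnot R.
                  branch 2.1.2.2.1 (add T (\lnot S \land \lnot P), F \lnot R):
                    × closes — contains both R and \lnot R.
                  branch 2.1.2.2.2 (add F (\lnot S \land \lnot P), T \lnot R):
                    F (\lnot S \land \lnot P): β-rule — branch into F \lnot S  //  F \lnot P.
                      branch 2.1.2.2.2.1 (add F \lnot S):
                        ○ open, literals {Q=false, R=false, S=true, T=true}.
                      branch 2.1.2.2.2.2 (add F \lnot P):
                        ○ open, literals {P=true, Q=false, R=false, T=true}.
      branch 2.2 (add T Q):
        T (Q \to (\lnot Q \land \lnot R)): β-rule — branch into F Q  //  T (\lnot Q \land \lnot R).
          branch 2.2.1 (add F Q):
            × closes — contains both Q and \lnot Q.
          branch 2.2.2 (add T (\lnot Q \land \lnot R)):
            T (\lnot Q \land \lnot R): α-rule — add T \lnot Q, T \lnot R.
            × closes — contains both Q and \lnot Q.
6 branches closed, 5 open.
Each open branch fixes some atoms; the unmentioned ones are free. Counting distinct full assignments: branch {P=false, Q=false, R=true, S=false, T=true} (none free) contributes 1 new; branch {Q=false, R=false, S=true, T=true} (P) contributes 2 new; branch {P=true, Q=false, R=false, T=true} (S) contributes 1 new; branch {Q=false, R=false, S=true, T=true} (P) contributes 0 new; branch {P=true, Q=false, R=false, T=true} (S) contributes 0 new. Total: 4.

4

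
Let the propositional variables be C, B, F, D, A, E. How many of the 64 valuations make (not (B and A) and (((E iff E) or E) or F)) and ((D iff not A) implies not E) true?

36

Initial set: {((not (B and A) and (((E iff E) or E) or F)) and ((D iff not A) implies not E))}.
((not (B and A) and (((E iff E) or E) or F)) and ((D iff not A) implies not E)): α-rule — add (not (B and A) and (((E iff E) or E) or F)), ((D iff not A) implies not E).
(not (B and A) and (((E iff E) or E) or F)): α-rule — add not (B and A), (((E iff E) or E) or F).
((D iff not A) implies not E): β-rule — branch into not (D iff not A)  //  not E.
  branch 1 (add not (D iff not A)):
    not (B and A): β-rule — branch into not B  //  not A.
      branch 1.1 (add not B):
        (((E iff E) or E) or F): β-rule — branch into ((E iff E) or E)  //  F.
          branch 1.1.1 (add ((E iff E) or E)):
            not (D iff not A): β-rule — branch into D, not not A  //  not D, not A.
              branch 1.1.1.1 (add D, not not A):
                ((E iff E) or E): β-rule — branch into (E iff E)  //  E.
                  branch 1.1.1.1.1 (add (E iff E)):
                    (E iff E): β-rule — branch into E, E  //  not E, not E.
                      branch 1.1.1.1.1.1 (add E, E):
                        ○ open, literals {A=T, B=F, D=T, E=T}.
                      branch 1.1.1.1.1.2 (add not E, not E):
                        ○ open, literals {A=T, B=F, D=T, E=F}.
                  branch 1.1.1.1.2 (add E):
                    ○ open, literals {A=T, B=F, D=T, E=T}.
              branch 1.1.1.2 (add not D, not A):
                ((E iff E) or E): β-rule — branch into (E iff E)  //  E.
                  branch 1.1.1.2.1 (add (E iff E)):
                    (E iff E): β-rule — branch into E, E  //  not E, not E.
                      branch 1.1.1.2.1.1 (add E, E):
                        ○ open, literals {A=F, B=F, D=F, E=T}.
                      branch 1.1.1.2.1.2 (add not E, not E):
                        ○ open, literals {A=F, B=F, D=F, E=F}.
                  branch 1.1.1.2.2 (add E):
                    ○ open, literals {A=F, B=F, D=F, E=T}.
          branch 1.1.2 (add F):
            not (D iff not A): β-rule — branch into D, not not A  //  not D, not A.
              branch 1.1.2.1 (add D, not not A):
                ○ open, literals {A=T, B=F, D=T, F=T}.
              branch 1.1.2.2 (add not D, not A):
                ○ open, literals {A=F, B=F, D=F, F=T}.
      branch 1.2 (add not A):
        (((E iff E) or E) or F): β-rule — branch into ((E iff E) or E)  //  F.
          branch 1.2.1 (add ((E iff E) or E)):
            not (D iff not A): β-rule — branch into D, not not A  //  not D, not A.
              branch 1.2.1.1 (add D, not not A):
                × closes — contains both A and not A.
              branch 1.2.1.2 (add not D, not A):
                ((E iff E) or E): β-rule — branch into (E iff E)  //  E.
                  branch 1.2.1.2.1 (add (E iff E)):
                    (E iff E): β-rule — branch into E, E  //  not E, not E.
                      branch 1.2.1.2.1.1 (add E, E):
                        ○ open, literals {A=F, D=F, E=T}.
                      branch 1.2.1.2.1.2 (add not E, not E):
                        ○ open, literals {A=F, D=F, E=F}.
                  branch 1.2.1.2.2 (add E):
                    ○ open, literals {A=F, D=F, E=T}.
          branch 1.2.2 (add F):
            not (D iff not A): β-rule — branch into D, not not A  //  not D, not A.
              branch 1.2.2.1 (add D, not not A):
                × closes — contains both A and not A.
              branch 1.2.2.2 (add not D, not A):
                ○ open, literals {A=F, D=F, F=T}.
  branch 2 (add not E):
    not (B and A): β-rule — branch into not B  //  not A.
      branch 2.1 (add not B):
        (((E iff E) or E) or F): β-rule — branch into ((E iff E) or E)  //  F.
          branch 2.1.1 (add ((E iff E) or E)):
            ((E iff E) or E): β-rule — branch into (E iff E)  //  E.
              branch 2.1.1.1 (add (E iff E)):
                (E iff E): β-rule — branch into E, E  //  not E, not E.
                  branch 2.1.1.1.1 (add E, E):
                    × closes — contains both E and not E.
                  branch 2.1.1.1.2 (add not E, not E):
                    ○ open, literals {B=F, E=F}.
              branch 2.1.1.2 (add E):
                × closes — contains both E and not E.
          branch 2.1.2 (add F):
            ○ open, literals {B=F, E=F, F=T}.
      branch 2.2 (add not A):
        (((E iff E) or E) or F): β-rule — branch into ((E iff E) or E)  //  F.
          branch 2.2.1 (add ((E iff E) or E)):
            ((E iff E) or E): β-rule — branch into (E iff E)  //  E.
              branch 2.2.1.1 (add (E iff E)):
                (E iff E): β-rule — branch into E, E  //  not E, not E.
                  branch 2.2.1.1.1 (add E, E):
                    × closes — contains both E and not E.
                  branch 2.2.1.1.2 (add not E, not E):
                    ○ open, literals {A=F, E=F}.
              branch 2.2.1.2 (add E):
                × closes — contains both E and not E.
          branch 2.2.2 (add F):
            ○ open, literals {A=F, E=F, F=T}.
6 branches closed, 16 open.
Each open branch fixes some atoms; the unmentioned ones are free. Counting distinct full assignments: branch {A=T, B=F, D=T, E=T} (C, F) contributes 4 new; branch {A=T, B=F, D=T, E=F} (C, F) contributes 4 new; branch {A=T, B=F, D=T, E=T} (C, F) contributes 0 new; branch {A=F, B=F, D=F, E=T} (C, F) contributes 4 new; branch {A=F, B=F, D=F, E=F} (C, F) contributes 4 new; branch {A=F, B=F, D=F, E=T} (C, F) contributes 0 new; branch {A=T, B=F, D=T, F=T} (C, E) contributes 0 new; branch {A=F, B=F, D=F, F=T} (C, E) contributes 0 new; branch {A=F, D=F, E=T} (C, B, F) contributes 4 new; branch {A=F, D=F, E=F} (C, B, F) contributes 4 new; branch {A=F, D=F, E=T} (C, B, F) contributes 0 new; branch {A=F, D=F, F=T} (C, B, E) contributes 0 new; branch {B=F, E=F} (C, F, D, A) contributes 8 new; branch {B=F, E=F, F=T} (C, D, A) contributes 0 new; branch {A=F, E=F} (C, B, F, D) contributes 4 new; branch {A=F, E=F, F=T} (C, B, D) contributes 0 new. Total: 36.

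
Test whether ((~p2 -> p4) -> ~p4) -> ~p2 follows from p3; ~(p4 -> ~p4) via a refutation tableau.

Initial set: {T p3; T ~(p4 -> ~p4); F (((~p2 -> p4) -> ~p4) -> ~p2)}.
T ~(p4 -> ~p4): α-rule — add T p4, F ~p4.
F (((~p2 -> p4) -> ~p4) -> ~p2): α-rule — add T ((~p2 -> p4) -> ~p4), F ~p2.
T ((~p2 -> p4) -> ~p4): β-rule — branch into F (~p2 -> p4)  //  T ~p4.
  branch 1 (add F (~p2 -> p4)):
    F (~p2 -> p4): α-rule — add T ~p2, F p4.
    × closes — contains both p2 and ~p2.
  branch 2 (add T ~p4):
    × closes — contains both p4 and ~p4.
All 2 branches close.
Every branch closed, so the premises entail the conclusion.

Yes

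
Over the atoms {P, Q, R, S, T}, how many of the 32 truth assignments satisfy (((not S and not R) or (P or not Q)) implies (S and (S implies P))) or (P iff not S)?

Initial set: {((((not S and not R) or (P or not Q)) implies (S and (S implies P))) or (P iff not S))}.
((((not S and not R) or (P or not Q)) implies (S and (S implies P))) or (P iff not S)): β-rule — branch into (((not S and not R) or (P or not Q)) implies (S and (S implies P)))  //  (P iff not S).
  branch 1 (add (((not S and not R) or (P or not Q)) implies (S and (S implies P)))):
    (((not S and not R) or (P or not Q)) implies (S and (S implies P))): β-rule — branch into not ((not S and not R) or (P or not Q))  //  (S and (S implies P)).
      branch 1.1 (add not ((not S and not R) or (P or not Q))):
        not ((not S and not R) or (P or not Q)): α-rule — add not (not S and not R), not (P or not Q).
        not (P or not Q): α-rule — add not P, not not Q.
        not (not S and not R): β-rule — branch into not not S  //  not not R.
          branch 1.1.1 (add not not S):
            ○ open, literals {P=false, Q=true, S=true}.
          branch 1.1.2 (add not not R):
            ○ open, literals {P=false, Q=true, R=true}.
      branch 1.2 (add (S and (S implies P))):
        (S and (S implies P)): α-rule — add S, (S implies P).
        (S implies P): β-rule — branch into not S  //  P.
          branch 1.2.1 (add not S):
            × closes — contains both S and not S.
          branch 1.2.2 (add P):
            ○ open, literals {P=true, S=true}.
  branch 2 (add (P iff not S)):
    (P iff not S): β-rule — branch into P, not S  //  not P, not not S.
      branch 2.1 (add P, not S):
        ○ open, literals {P=true, S=false}.
      branch 2.2 (add not P, not not S):
        ○ open, literals {P=false, S=true}.
1 branch closed, 5 open.
Each open branch fixes some atoms; the unmentioned ones are free. Counting distinct full assignments: branch {P=false, Q=true, S=true} (R, T) contributes 4 new; branch {P=false, Q=true, R=true} (S, T) contributes 2 new; branch {P=true, S=true} (Q, R, T) contributes 8 new; branch {P=true, S=false} (Q, R, T) contributes 8 new; branch {P=false, S=true} (Q, R, T) contributes 4 new. Total: 26.

26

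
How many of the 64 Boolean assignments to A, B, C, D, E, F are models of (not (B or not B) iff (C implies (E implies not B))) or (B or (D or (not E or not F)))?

60

Initial set: {((not (B or not B) iff (C implies (E implies not B))) or (B or (D or (not E or not F))))}.
((not (B or not B) iff (C implies (E implies not B))) or (B or (D or (not E or not F)))): β-rule — branch into (not (B or not B) iff (C implies (E implies not B)))  //  (B or (D or (not E or not F))).
  branch 1 (add (not (B or not B) iff (C implies (E implies not B)))):
    (not (B or not B) iff (C implies (E implies not B))): β-rule — branch into not (B or not B), (C implies (E implies not B))  //  not not (B or not B), not (C implies (E implies not B)).
      branch 1.1 (add not (B or not B), (C implies (E implies not B))):
        not (B or not B): α-rule — add not B, not not B.
        × closes — contains both B and not B.
      branch 1.2 (add not not (B or not B), not (C implies (E implies not B))):
        not (C implies (E implies not B)): α-rule — add C, not (E implies not B).
        not (E implies not B): α-rule — add E, not not B.
        not not (B or not B): β-rule — branch into B  //  not B.
          branch 1.2.1 (add B):
            ○ open, literals {B=T, C=T, E=T}.
          branch 1.2.2 (add not B):
            × closes — contains both B and not B.
  branch 2 (add (B or (D or (not E or not F)))):
    (B or (D or (not E or not F))): β-rule — branch into B  //  (D or (not E or not F)).
      branch 2.1 (add B):
        ○ open, literals {B=T}.
      branch 2.2 (add (D or (not E or not F))):
        (D or (not E or not F)): β-rule — branch into D  //  (not E or not F).
          branch 2.2.1 (add D):
            ○ open, literals {D=T}.
          branch 2.2.2 (add (not E or not F)):
            (not E or not F): β-rule — branch into not E  //  not F.
              branch 2.2.2.1 (add not E):
                ○ open, literals {E=F}.
              branch 2.2.2.2 (add not F):
                ○ open, literals {F=F}.
2 branches closed, 5 open.
Each open branch fixes some atoms; the unmentioned ones are free. Counting distinct full assignments: branch {B=T, C=T, E=T} (A, D, F) contributes 8 new; branch {B=T} (A, C, D, E, F) contributes 24 new; branch {D=T} (A, B, C, E, F) contributes 16 new; branch {E=F} (A, B, C, D, F) contributes 8 new; branch {F=F} (A, B, C, D, E) contributes 4 new. Total: 60.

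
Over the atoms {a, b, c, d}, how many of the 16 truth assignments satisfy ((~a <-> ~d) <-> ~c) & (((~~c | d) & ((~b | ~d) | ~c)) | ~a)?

Initial set: {T (((~a <-> ~d) <-> ~c) & (((~~c | d) & ((~b | ~d) | ~c)) | ~a))}.
T (((~a <-> ~d) <-> ~c) & (((~~c | d) & ((~b | ~d) | ~c)) | ~a)): α-rule — add T ((~a <-> ~d) <-> ~c), T (((~~c | d) & ((~b | ~d) | ~c)) | ~a).
T ((~a <-> ~d) <-> ~c): β-rule — branch into T (~a <-> ~d), T ~c  //  F (~a <-> ~d), F ~c.
  branch 1 (add T (~a <-> ~d), T ~c):
    T (((~~c | d) & ((~b | ~d) | ~c)) | ~a): β-rule — branch into T ((~~c | d) & ((~b | ~d) | ~c))  //  T ~a.
      branch 1.1 (add T ((~~c | d) & ((~b | ~d) | ~c))):
        T ((~~c | d) & ((~b | ~d) | ~c)): α-rule — add T (~~c | d), T ((~b | ~d) | ~c).
        T (~a <-> ~d): β-rule — branch into T ~a, T ~d  //  F ~a, F ~d.
          branch 1.1.1 (add T ~a, T ~d):
            T (~~c | d): β-rule — branch into T ~~c  //  T d.
              branch 1.1.1.1 (add T ~~c):
                T ~~c: drop double negation, giving T c.
                × closes — contains both c and ~c.
              branch 1.1.1.2 (add T d):
                × closes — contains both d and ~d.
          branch 1.1.2 (add F ~a, F ~d):
            T (~~c | d): β-rule — branch into T ~~c  //  T d.
              branch 1.1.2.1 (add T ~~c):
                T ~~c: drop double negation, giving T c.
                × closes — contains both c and ~c.
              branch 1.1.2.2 (add T d):
                T ((~b | ~d) | ~c): β-rule — branch into T (~b | ~d)  //  T ~c.
                  branch 1.1.2.2.1 (add T (~b | ~d)):
                    T (~b | ~d): β-rule — branch into T ~b  //  T ~d.
                      branch 1.1.2.2.1.1 (add T ~b):
                        ○ open, literals {a=true, b=false, c=false, d=true}.
                      branch 1.1.2.2.1.2 (add T ~d):
                        × closes — contains both d and ~d.
                  branch 1.1.2.2.2 (add T ~c):
                    ○ open, literals {a=true, c=false, d=true}.
      branch 1.2 (add T ~a):
        T (~a <-> ~d): β-rule — branch into T ~a, T ~d  //  F ~a, F ~d.
          branch 1.2.1 (add T ~a, T ~d):
            ○ open, literals {a=false, c=false, d=false}.
          branch 1.2.2 (add F ~a, F ~d):
            × closes — contains both a and ~a.
  branch 2 (add F (~a <-> ~d), F ~c):
    T (((~~c | d) & ((~b | ~d) | ~c)) | ~a): β-rule — branch into T ((~~c | d) & ((~b | ~d) | ~c))  //  T ~a.
      branch 2.1 (add T ((~~c | d) & ((~b | ~d) | ~c))):
        T ((~~c | d) & ((~b | ~d) | ~c)): α-rule — add T (~~c | d), T ((~b | ~d) | ~c).
        F (~a <-> ~d): β-rule — branch into T ~a, F ~d  //  F ~a, T ~d.
          branch 2.1.1 (add T ~a, F ~d):
            T (~~c | d): β-rule — branch into T ~~c  //  T d.
              branch 2.1.1.1 (add T ~~c):
                T ~~c: drop double negation, giving T c.
                T ((~b | ~d) | ~c): β-rule — branch into T (~b | ~d)  //  T ~c.
                  branch 2.1.1.1.1 (add T (~b | ~d)):
                    T (~b | ~d): β-rule — branch into T ~b  //  T ~d.
                      branch 2.1.1.1.1.1 (add T ~b):
                        ○ open, literals {a=false, b=false, c=true, d=true}.
                      branch 2.1.1.1.1.2 (add T ~d):
                        × closes — contains both d and ~d.
                  branch 2.1.1.1.2 (add T ~c):
                    × closes — contains both c and ~c.
              branch 2.1.1.2 (add T d):
                T ((~b | ~d) | ~c): β-rule — branch into T (~b | ~d)  //  T ~c.
                  branch 2.1.1.2.1 (add T (~b | ~d)):
                    T (~b | ~d): β-rule — branch into T ~b  //  T ~d.
                      branch 2.1.1.2.1.1 (add T ~b):
                        ○ open, literals {a=false, b=false, c=true, d=true}.
                      branch 2.1.1.2.1.2 (add T ~d):
                        × closes — contains both d and ~d.
                  branch 2.1.1.2.2 (add T ~c):
                    × closes — contains both c and ~c.
          branch 2.1.2 (add F ~a, T ~d):
            T (~~c | d): β-rule — branch into T ~~c  //  T d.
              branch 2.1.2.1 (add T ~~c):
                T ~~c: drop double negation, giving T c.
                T ((~b | ~d) | ~c): β-rule — branch into T (~b | ~d)  //  T ~c.
                  branch 2.1.2.1.1 (add T (~b | ~d)):
                    T (~b | ~d): β-rule — branch into T ~b  //  T ~d.
                      branch 2.1.2.1.1.1 (add T ~b):
                        ○ open, literals {a=true, b=false, c=true, d=false}.
                      branch 2.1.2.1.1.2 (add T ~d):
                        ○ open, literals {a=true, c=true, d=false}.
                  branch 2.1.2.1.2 (add T ~c):
                    × closes — contains both c and ~c.
              branch 2.1.2.2 (add T d):
                × closes — contains both d and ~d.
      branch 2.2 (add T ~a):
        F (~a <-> ~d): β-rule — branch into T ~a, F ~d  //  F ~a, T ~d.
          branch 2.2.1 (add T ~a, F ~d):
            ○ open, literals {a=false, c=true, d=true}.
          branch 2.2.2 (add F ~a, T ~d):
            × closes — contains both a and ~a.
12 branches closed, 8 open.
Each open branch fixes some atoms; the unmentioned ones are free. Counting distinct full assignments: branch {a=true, b=false, c=false, d=true} (none free) contributes 1 new; branch {a=true, c=false, d=true} (b) contributes 1 new; branch {a=false, c=false, d=false} (b) contributes 2 new; branch {a=false, b=false, c=true, d=true} (none free) contributes 1 new; branch {a=false, b=false, c=true, d=true} (none free) contributes 0 new; branch {a=true, b=false, c=true, d=false} (none free) contributes 1 new; branch {a=true, c=true, d=false} (b) contributes 1 new; branch {a=false, c=true, d=true} (b) contributes 1 new. Total: 8.

8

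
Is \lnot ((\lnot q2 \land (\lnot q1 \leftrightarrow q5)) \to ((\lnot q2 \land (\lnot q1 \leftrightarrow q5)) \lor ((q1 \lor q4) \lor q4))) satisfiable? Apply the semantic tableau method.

Initial set: {T \lnot ((\lnot q2 \land (\lnot q1 \leftrightarrow q5)) \to ((\lnot q2 \land (\lnot q1 \leftrightarrow q5)) \lor ((q1 \lor q4) \lor q4)))}.
T \lnot ((\lnot q2 \land (\lnot q1 \leftrightarrow q5)) \to ((\lnot q2 \land (\lnot q1 \leftrightarrow q5)) \lor ((q1 \lor q4) \lor q4))): α-rule — add T (\lnot q2 \land (\lnot q1 \leftrightarrow q5)), F ((\lnot q2 \land (\lnot q1 \leftrightarrow q5)) \lor ((q1 \lor q4) \lor q4)).
T (\lnot q2 \land (\lnot q1 \leftrightarrow q5)): α-rule — add T \lnot q2, T (\lnot q1 \leftrightarrow q5).
F ((\lnot q2 \land (\lnot q1 \leftrightarrow q5)) \lor ((q1 \lor q4) \lor q4)): α-rule — add F (\lnot q2 \land (\lnot q1 \leftrightarrow q5)), F ((q1 \lor q4) \lor q4).
F ((q1 \lor q4) \lor q4): α-rule — add F (q1 \lor q4), F q4.
F (q1 \lor q4): α-rule — add F q1, F q4.
T (\lnot q1 \leftrightarrow q5): β-rule — branch into T \lnot q1, T q5  //  F \lnot q1, F q5.
  branch 1 (add T \lnot q1, T q5):
    F (\lnot q2 \land (\lnot q1 \leftrightarrow q5)): β-rule — branch into F \lnot q2  //  F (\lnot q1 \leftrightarrow q5).
      branch 1.1 (add F \lnot q2):
        × closes — contains both q2 and \lnot q2.
      branch 1.2 (add F (\lnot q1 \leftrightarrow q5)):
        F (\lnot q1 \leftrightarrow q5): β-rule — branch into T \lnot q1, F q5  //  F \lnot q1, T q5.
          branch 1.2.1 (add T \lnot q1, F q5):
            × closes — contains both q5 and \lnot q5.
          branch 1.2.2 (add F \lnot q1, T q5):
            × closes — contains both q1 and \lnot q1.
  branch 2 (add F \lnot q1, F q5):
    × closes — contains both q1 and \lnot q1.
All 4 branches close.
Every branch closed; the formula is unsatisfiable.

Unsatisfiable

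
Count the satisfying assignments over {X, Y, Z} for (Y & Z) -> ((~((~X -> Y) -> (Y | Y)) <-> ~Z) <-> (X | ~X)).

8

Initial set: {T ((Y & Z) -> ((~((~X -> Y) -> (Y | Y)) <-> ~Z) <-> (X | ~X)))}.
T ((Y & Z) -> ((~((~X -> Y) -> (Y | Y)) <-> ~Z) <-> (X | ~X))): β-rule — branch into F (Y & Z)  //  T ((~((~X -> Y) -> (Y | Y)) <-> ~Z) <-> (X | ~X)).
  branch 1 (add F (Y & Z)):
    F (Y & Z): β-rule — branch into F Y  //  F Z.
      branch 1.1 (add F Y):
        ○ open, literals {Y=false}.
      branch 1.2 (add F Z):
        ○ open, literals {Z=false}.
  branch 2 (add T ((~((~X -> Y) -> (Y | Y)) <-> ~Z) <-> (X | ~X))):
    T ((~((~X -> Y) -> (Y | Y)) <-> ~Z) <-> (X | ~X)): β-rule — branch into T (~((~X -> Y) -> (Y | Y)) <-> ~Z), T (X | ~X)  //  F (~((~X -> Y) -> (Y | Y)) <-> ~Z), F (X | ~X).
      branch 2.1 (add T (~((~X -> Y) -> (Y | Y)) <-> ~Z), T (X | ~X)):
        T (~((~X -> Y) -> (Y | Y)) <-> ~Z): β-rule — branch into T ~((~X -> Y) -> (Y | Y)), T ~Z  //  F ~((~X -> Y) -> (Y | Y)), F ~Z.
          branch 2.1.1 (add T ~((~X -> Y) -> (Y | Y)), T ~Z):
            T ~((~X -> Y) -> (Y | Y)): α-rule — add T (~X -> Y), F (Y | Y).
            F (Y | Y): α-rule — add F Y, F Y.
            T (X | ~X): β-rule — branch into T X  //  T ~X.
              branch 2.1.1.1 (add T X):
                T (~X -> Y): β-rule — branch into F ~X  //  T Y.
                  branch 2.1.1.1.1 (add F ~X):
                    ○ open, literals {X=true, Y=false, Z=false}.
                  branch 2.1.1.1.2 (add T Y):
                    × closes — contains both Y and ~Y.
              branch 2.1.1.2 (add T ~X):
                T (~X -> Y): β-rule — branch into F ~X  //  T Y.
                  branch 2.1.1.2.1 (add F ~X):
                    × closes — contains both X and ~X.
                  branch 2.1.1.2.2 (add T Y):
                    × closes — contains both Y and ~Y.
          branch 2.1.2 (add F ~((~X -> Y) -> (Y | Y)), F ~Z):
            T (X | ~X): β-rule — branch into T X  //  T ~X.
              branch 2.1.2.1 (add T X):
                F ~((~X -> Y) -> (Y | Y)): β-rule — branch into F (~X -> Y)  //  T (Y | Y).
                  branch 2.1.2.1.1 (add F (~X -> Y)):
                    F (~X -> Y): α-rule — add T ~X, F Y.
                    × closes — contains both X and ~X.
                  branch 2.1.2.1.2 (add T (Y | Y)):
                    T (Y | Y): β-rule — branch into T Y  //  T Y.
                      branch 2.1.2.1.2.1 (add T Y):
                        ○ open, literals {X=true, Y=true, Z=true}.
                      branch 2.1.2.1.2.2 (add T Y):
                        ○ open, literals {X=true, Y=true, Z=true}.
              branch 2.1.2.2 (add T ~X):
                F ~((~X -> Y) -> (Y | Y)): β-rule — branch into F (~X -> Y)  //  T (Y | Y).
                  branch 2.1.2.2.1 (add F (~X -> Y)):
                    F (~X -> Y): α-rule — add T ~X, F Y.
                    ○ open, literals {X=false, Y=false, Z=true}.
                  branch 2.1.2.2.2 (add T (Y | Y)):
                    T (Y | Y): β-rule — branch into T Y  //  T Y.
                      branch 2.1.2.2.2.1 (add T Y):
                        ○ open, literals {X=false, Y=true, Z=true}.
                      branch 2.1.2.2.2.2 (add T Y):
                        ○ open, literals {X=false, Y=true, Z=true}.
      branch 2.2 (add F (~((~X -> Y) -> (Y | Y)) <-> ~Z), F (X | ~X)):
        F (X | ~X): α-rule — add F X, F ~X.
        × closes — contains both X and ~X.
5 branches closed, 8 open.
Each open branch fixes some atoms; the unmentioned ones are free. Counting distinct full assignments: branch {Y=false} (X, Z) contributes 4 new; branch {Z=false} (X, Y) contributes 2 new; branch {X=true, Y=false, Z=false} (none free) contributes 0 new; branch {X=true, Y=true, Z=true} (none free) contributes 1 new; branch {X=true, Y=true, Z=true} (none free) contributes 0 new; branch {X=false, Y=false, Z=true} (none free) contributes 0 new; branch {X=false, Y=true, Z=true} (none free) contributes 1 new; branch {X=false, Y=true, Z=true} (none free) contributes 0 new. Total: 8.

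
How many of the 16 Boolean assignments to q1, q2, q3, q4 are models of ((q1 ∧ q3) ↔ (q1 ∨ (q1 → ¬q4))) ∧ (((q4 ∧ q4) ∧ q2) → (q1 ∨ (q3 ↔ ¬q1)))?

4

Initial set: {(((q1 ∧ q3) ↔ (q1 ∨ (q1 → ¬q4))) ∧ (((q4 ∧ q4) ∧ q2) → (q1 ∨ (q3 ↔ ¬q1))))}.
(((q1 ∧ q3) ↔ (q1 ∨ (q1 → ¬q4))) ∧ (((q4 ∧ q4) ∧ q2) → (q1 ∨ (q3 ↔ ¬q1)))): α-rule — add ((q1 ∧ q3) ↔ (q1 ∨ (q1 → ¬q4))), (((q4 ∧ q4) ∧ q2) → (q1 ∨ (q3 ↔ ¬q1))).
((q1 ∧ q3) ↔ (q1 ∨ (q1 → ¬q4))): β-rule — branch into (q1 ∧ q3), (q1 ∨ (q1 → ¬q4))  //  ¬(q1 ∧ q3), ¬(q1 ∨ (q1 → ¬q4)).
  branch 1 (add (q1 ∧ q3), (q1 ∨ (q1 → ¬q4))):
    (q1 ∧ q3): α-rule — add q1, q3.
    (((q4 ∧ q4) ∧ q2) → (q1 ∨ (q3 ↔ ¬q1))): β-rule — branch into ¬((q4 ∧ q4) ∧ q2)  //  (q1 ∨ (q3 ↔ ¬q1)).
      branch 1.1 (add ¬((q4 ∧ q4) ∧ q2)):
        (q1 ∨ (q1 → ¬q4)): β-rule — branch into q1  //  (q1 → ¬q4).
          branch 1.1.1 (add q1):
            ¬((q4 ∧ q4) ∧ q2): β-rule — branch into ¬(q4 ∧ q4)  //  ¬q2.
              branch 1.1.1.1 (add ¬(q4 ∧ q4)):
                ¬(q4 ∧ q4): β-rule — branch into ¬q4  //  ¬q4.
                  branch 1.1.1.1.1 (add ¬q4):
                    ○ open, literals {q1=1, q3=1, q4=0}.
                  branch 1.1.1.1.2 (add ¬q4):
                    ○ open, literals {q1=1, q3=1, q4=0}.
              branch 1.1.1.2 (add ¬q2):
                ○ open, literals {q1=1, q2=0, q3=1}.
          branch 1.1.2 (add (q1 → ¬q4)):
            ¬((q4 ∧ q4) ∧ q2): β-rule — branch into ¬(q4 ∧ q4)  //  ¬q2.
              branch 1.1.2.1 (add ¬(q4 ∧ q4)):
                (q1 → ¬q4): β-rule — branch into ¬q1  //  ¬q4.
                  branch 1.1.2.1.1 (add ¬q1):
                    × closes — contains both q1 and ¬q1.
                  branch 1.1.2.1.2 (add ¬q4):
                    ¬(q4 ∧ q4): β-rule — branch into ¬q4  //  ¬q4.
                      branch 1.1.2.1.2.1 (add ¬q4):
                        ○ open, literals {q1=1, q3=1, q4=0}.
                      branch 1.1.2.1.2.2 (add ¬q4):
                        ○ open, literals {q1=1, q3=1, q4=0}.
              branch 1.1.2.2 (add ¬q2):
                (q1 → ¬q4): β-rule — branch into ¬q1  //  ¬q4.
                  branch 1.1.2.2.1 (add ¬q1):
                    × closes — contains both q1 and ¬q1.
                  branch 1.1.2.2.2 (add ¬q4):
                    ○ open, literals {q1=1, q2=0, q3=1, q4=0}.
      branch 1.2 (add (q1 ∨ (q3 ↔ ¬q1))):
        (q1 ∨ (q1 → ¬q4)): β-rule — branch into q1  //  (q1 → ¬q4).
          branch 1.2.1 (add q1):
            (q1 ∨ (q3 ↔ ¬q1)): β-rule — branch into q1  //  (q3 ↔ ¬q1).
              branch 1.2.1.1 (add q1):
                ○ open, literals {q1=1, q3=1}.
              branch 1.2.1.2 (add (q3 ↔ ¬q1)):
                (q3 ↔ ¬q1): β-rule — branch into q3, ¬q1  //  ¬q3, ¬¬q1.
                  branch 1.2.1.2.1 (add q3, ¬q1):
                    × closes — contains both q1 and ¬q1.
                  branch 1.2.1.2.2 (add ¬q3, ¬¬q1):
                    × closes — contains both q3 and ¬q3.
          branch 1.2.2 (add (q1 → ¬q4)):
            (q1 ∨ (q3 ↔ ¬q1)): β-rule — branch into q1  //  (q3 ↔ ¬q1).
              branch 1.2.2.1 (add q1):
                (q1 → ¬q4): β-rule — branch into ¬q1  //  ¬q4.
                  branch 1.2.2.1.1 (add ¬q1):
                    × closes — contains both q1 and ¬q1.
                  branch 1.2.2.1.2 (add ¬q4):
                    ○ open, literals {q1=1, q3=1, q4=0}.
              branch 1.2.2.2 (add (q3 ↔ ¬q1)):
                (q1 → ¬q4): β-rule — branch into ¬q1  //  ¬q4.
                  branch 1.2.2.2.1 (add ¬q1):
                    × closes — contains both q1 and ¬q1.
                  branch 1.2.2.2.2 (add ¬q4):
                    (q3 ↔ ¬q1): β-rule — branch into q3, ¬q1  //  ¬q3, ¬¬q1.
                      branch 1.2.2.2.2.1 (add q3, ¬q1):
                        × closes — contains both q1 and ¬q1.
                      branch 1.2.2.2.2.2 (add ¬q3, ¬¬q1):
                        × closes — contains both q3 and ¬q3.
  branch 2 (add ¬(q1 ∧ q3), ¬(q1 ∨ (q1 → ¬q4))):
    ¬(q1 ∨ (q1 → ¬q4)): α-rule — add ¬q1, ¬(q1 → ¬q4).
    ¬(q1 → ¬q4): α-rule — add q1, ¬¬q4.
    × closes — contains both q1 and ¬q1.
9 branches closed, 8 open.
Each open branch fixes some atoms; the unmentioned ones are free. Counting distinct full assignments: branch {q1=1, q3=1, q4=0} (q2) contributes 2 new; branch {q1=1, q3=1, q4=0} (q2) contributes 0 new; branch {q1=1, q2=0, q3=1} (q4) contributes 1 new; branch {q1=1, q3=1, q4=0} (q2) contributes 0 new; branch {q1=1, q3=1, q4=0} (q2) contributes 0 new; branch {q1=1, q2=0, q3=1, q4=0} (none free) contributes 0 new; branch {q1=1, q3=1} (q2, q4) contributes 1 new; branch {q1=1, q3=1, q4=0} (q2) contributes 0 new. Total: 4.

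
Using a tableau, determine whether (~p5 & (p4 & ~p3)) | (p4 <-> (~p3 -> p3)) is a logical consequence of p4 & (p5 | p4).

Initial set: {T (p4 & (p5 | p4)); F ((~p5 & (p4 & ~p3)) | (p4 <-> (~p3 -> p3)))}.
T (p4 & (p5 | p4)): α-rule — add T p4, T (p5 | p4).
F ((~p5 & (p4 & ~p3)) | (p4 <-> (~p3 -> p3))): α-rule — add F (~p5 & (p4 & ~p3)), F (p4 <-> (~p3 -> p3)).
T (p5 | p4): β-rule — branch into T p5  //  T p4.
  branch 1 (add T p5):
    F (~p5 & (p4 & ~p3)): β-rule — branch into F ~p5  //  F (p4 & ~p3).
      branch 1.1 (add F ~p5):
        F (p4 <-> (~p3 -> p3)): β-rule — branch into T p4, F (~p3 -> p3)  //  F p4, T (~p3 -> p3).
          branch 1.1.1 (add T p4, F (~p3 -> p3)):
            F (~p3 -> p3): α-rule — add T ~p3, F p3.
            ○ open, literals {p3=F, p4=T, p5=T}.
          branch 1.1.2 (add F p4, T (~p3 -> p3)):
            × closes — contains both p4 and ~p4.
      branch 1.2 (add F (p4 & ~p3)):
        F (p4 <-> (~p3 -> p3)): β-rule — branch into T p4, F (~p3 -> p3)  //  F p4, T (~p3 -> p3).
          branch 1.2.1 (add T p4, F (~p3 -> p3)):
            F (~p3 -> p3): α-rule — add T ~p3, F p3.
            F (p4 & ~p3): β-rule — branch into F p4  //  F ~p3.
              branch 1.2.1.1 (add F p4):
                × closes — contains both p4 and ~p4.
              branch 1.2.1.2 (add F ~p3):
                × closes — contains both p3 and ~p3.
          branch 1.2.2 (add F p4, T (~p3 -> p3)):
            × closes — contains both p4 and ~p4.
  branch 2 (add T p4):
    F (~p5 & (p4 & ~p3)): β-rule — branch into F ~p5  //  F (p4 & ~p3).
      branch 2.1 (add F ~p5):
        F (p4 <-> (~p3 -> p3)): β-rule — branch into T p4, F (~p3 -> p3)  //  F p4, T (~p3 -> p3).
          branch 2.1.1 (add T p4, F (~p3 -> p3)):
            F (~p3 -> p3): α-rule — add T ~p3, F p3.
            ○ open, literals {p3=F, p4=T, p5=T}.
          branch 2.1.2 (add F p4, T (~p3 -> p3)):
            × closes — contains both p4 and ~p4.
      branch 2.2 (add F (p4 & ~p3)):
        F (p4 <-> (~p3 -> p3)): β-rule — branch into T p4, F (~p3 -> p3)  //  F p4, T (~p3 -> p3).
          branch 2.2.1 (add T p4, F (~p3 -> p3)):
            F (~p3 -> p3): α-rule — add T ~p3, F p3.
            F (p4 & ~p3): β-rule — branch into F p4  //  F ~p3.
              branch 2.2.1.1 (add F p4):
                × closes — contains both p4 and ~p4.
              branch 2.2.1.2 (add F ~p3):
                × closes — contains both p3 and ~p3.
          branch 2.2.2 (add F p4, T (~p3 -> p3)):
            × closes — contains both p4 and ~p4.
8 branches closed, 2 open.
An open branch gives a countermodel: p3=F, p4=T, p5=T (unmentioned atoms arbitrary); the premises hold there but the conclusion fails.

No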